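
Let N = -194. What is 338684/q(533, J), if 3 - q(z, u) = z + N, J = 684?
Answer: -84671/84 ≈ -1008.0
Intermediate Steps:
q(z, u) = 197 - z (q(z, u) = 3 - (z - 194) = 3 - (-194 + z) = 3 + (194 - z) = 197 - z)
338684/q(533, J) = 338684/(197 - 1*533) = 338684/(197 - 533) = 338684/(-336) = 338684*(-1/336) = -84671/84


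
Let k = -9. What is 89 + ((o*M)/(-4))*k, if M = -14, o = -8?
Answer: 341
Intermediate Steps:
89 + ((o*M)/(-4))*k = 89 + (-8*(-14)/(-4))*(-9) = 89 + (112*(-1/4))*(-9) = 89 - 28*(-9) = 89 + 252 = 341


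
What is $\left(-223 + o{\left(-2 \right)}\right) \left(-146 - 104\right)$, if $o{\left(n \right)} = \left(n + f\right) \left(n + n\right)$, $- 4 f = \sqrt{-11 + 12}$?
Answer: $53500$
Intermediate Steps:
$f = - \frac{1}{4}$ ($f = - \frac{\sqrt{-11 + 12}}{4} = - \frac{\sqrt{1}}{4} = \left(- \frac{1}{4}\right) 1 = - \frac{1}{4} \approx -0.25$)
$o{\left(n \right)} = 2 n \left(- \frac{1}{4} + n\right)$ ($o{\left(n \right)} = \left(n - \frac{1}{4}\right) \left(n + n\right) = \left(- \frac{1}{4} + n\right) 2 n = 2 n \left(- \frac{1}{4} + n\right)$)
$\left(-223 + o{\left(-2 \right)}\right) \left(-146 - 104\right) = \left(-223 + \frac{1}{2} \left(-2\right) \left(-1 + 4 \left(-2\right)\right)\right) \left(-146 - 104\right) = \left(-223 + \frac{1}{2} \left(-2\right) \left(-1 - 8\right)\right) \left(-250\right) = \left(-223 + \frac{1}{2} \left(-2\right) \left(-9\right)\right) \left(-250\right) = \left(-223 + 9\right) \left(-250\right) = \left(-214\right) \left(-250\right) = 53500$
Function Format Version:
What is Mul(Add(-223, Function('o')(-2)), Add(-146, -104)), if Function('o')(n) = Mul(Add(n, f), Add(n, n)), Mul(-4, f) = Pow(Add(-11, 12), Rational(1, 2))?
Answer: 53500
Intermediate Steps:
f = Rational(-1, 4) (f = Mul(Rational(-1, 4), Pow(Add(-11, 12), Rational(1, 2))) = Mul(Rational(-1, 4), Pow(1, Rational(1, 2))) = Mul(Rational(-1, 4), 1) = Rational(-1, 4) ≈ -0.25000)
Function('o')(n) = Mul(2, n, Add(Rational(-1, 4), n)) (Function('o')(n) = Mul(Add(n, Rational(-1, 4)), Add(n, n)) = Mul(Add(Rational(-1, 4), n), Mul(2, n)) = Mul(2, n, Add(Rational(-1, 4), n)))
Mul(Add(-223, Function('o')(-2)), Add(-146, -104)) = Mul(Add(-223, Mul(Rational(1, 2), -2, Add(-1, Mul(4, -2)))), Add(-146, -104)) = Mul(Add(-223, Mul(Rational(1, 2), -2, Add(-1, -8))), -250) = Mul(Add(-223, Mul(Rational(1, 2), -2, -9)), -250) = Mul(Add(-223, 9), -250) = Mul(-214, -250) = 53500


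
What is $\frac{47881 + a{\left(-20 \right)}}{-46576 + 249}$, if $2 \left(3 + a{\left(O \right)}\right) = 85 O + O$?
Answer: $- \frac{47018}{46327} \approx -1.0149$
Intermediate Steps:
$a{\left(O \right)} = -3 + 43 O$ ($a{\left(O \right)} = -3 + \frac{85 O + O}{2} = -3 + \frac{86 O}{2} = -3 + 43 O$)
$\frac{47881 + a{\left(-20 \right)}}{-46576 + 249} = \frac{47881 + \left(-3 + 43 \left(-20\right)\right)}{-46576 + 249} = \frac{47881 - 863}{-46327} = \left(47881 - 863\right) \left(- \frac{1}{46327}\right) = 47018 \left(- \frac{1}{46327}\right) = - \frac{47018}{46327}$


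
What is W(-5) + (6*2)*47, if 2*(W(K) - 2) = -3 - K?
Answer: 567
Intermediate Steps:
W(K) = 1/2 - K/2 (W(K) = 2 + (-3 - K)/2 = 2 + (-3/2 - K/2) = 1/2 - K/2)
W(-5) + (6*2)*47 = (1/2 - 1/2*(-5)) + (6*2)*47 = (1/2 + 5/2) + 12*47 = 3 + 564 = 567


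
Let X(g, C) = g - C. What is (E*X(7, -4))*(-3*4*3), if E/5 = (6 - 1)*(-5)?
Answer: 49500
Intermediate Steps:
E = -125 (E = 5*((6 - 1)*(-5)) = 5*(5*(-5)) = 5*(-25) = -125)
(E*X(7, -4))*(-3*4*3) = (-125*(7 - 1*(-4)))*(-3*4*3) = (-125*(7 + 4))*(-12*3) = -125*11*(-36) = -1375*(-36) = 49500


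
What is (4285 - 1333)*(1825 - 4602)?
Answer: -8197704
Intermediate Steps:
(4285 - 1333)*(1825 - 4602) = 2952*(-2777) = -8197704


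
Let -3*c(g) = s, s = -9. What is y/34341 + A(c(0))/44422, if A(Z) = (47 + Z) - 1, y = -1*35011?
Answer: -221939419/217927986 ≈ -1.0184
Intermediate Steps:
y = -35011
c(g) = 3 (c(g) = -1/3*(-9) = 3)
A(Z) = 46 + Z
y/34341 + A(c(0))/44422 = -35011/34341 + (46 + 3)/44422 = -35011*1/34341 + 49*(1/44422) = -35011/34341 + 7/6346 = -221939419/217927986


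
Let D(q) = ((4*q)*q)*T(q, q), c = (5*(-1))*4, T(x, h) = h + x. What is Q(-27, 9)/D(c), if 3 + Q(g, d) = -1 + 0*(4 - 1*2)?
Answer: 1/16000 ≈ 6.2500e-5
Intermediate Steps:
Q(g, d) = -4 (Q(g, d) = -3 + (-1 + 0*(4 - 1*2)) = -3 + (-1 + 0*(4 - 2)) = -3 + (-1 + 0*2) = -3 + (-1 + 0) = -3 - 1 = -4)
c = -20 (c = -5*4 = -20)
D(q) = 8*q³ (D(q) = ((4*q)*q)*(q + q) = (4*q²)*(2*q) = 8*q³)
Q(-27, 9)/D(c) = -4/(8*(-20)³) = -4/(8*(-8000)) = -4/(-64000) = -4*(-1/64000) = 1/16000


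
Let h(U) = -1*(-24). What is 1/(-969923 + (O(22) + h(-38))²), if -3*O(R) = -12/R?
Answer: -121/117289927 ≈ -1.0316e-6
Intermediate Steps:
O(R) = 4/R (O(R) = -(-4)/R = 4/R)
h(U) = 24
1/(-969923 + (O(22) + h(-38))²) = 1/(-969923 + (4/22 + 24)²) = 1/(-969923 + (4*(1/22) + 24)²) = 1/(-969923 + (2/11 + 24)²) = 1/(-969923 + (266/11)²) = 1/(-969923 + 70756/121) = 1/(-117289927/121) = -121/117289927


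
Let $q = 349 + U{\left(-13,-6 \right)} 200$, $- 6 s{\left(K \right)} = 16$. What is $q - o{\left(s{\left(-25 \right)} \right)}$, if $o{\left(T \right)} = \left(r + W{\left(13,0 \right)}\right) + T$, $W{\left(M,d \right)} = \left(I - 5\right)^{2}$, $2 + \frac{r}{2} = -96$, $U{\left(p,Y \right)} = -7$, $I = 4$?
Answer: $- \frac{2560}{3} \approx -853.33$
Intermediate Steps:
$s{\left(K \right)} = - \frac{8}{3}$ ($s{\left(K \right)} = \left(- \frac{1}{6}\right) 16 = - \frac{8}{3}$)
$r = -196$ ($r = -4 + 2 \left(-96\right) = -4 - 192 = -196$)
$W{\left(M,d \right)} = 1$ ($W{\left(M,d \right)} = \left(4 - 5\right)^{2} = \left(-1\right)^{2} = 1$)
$q = -1051$ ($q = 349 - 1400 = -1051$)
$o{\left(T \right)} = -195 + T$ ($o{\left(T \right)} = \left(-196 + 1\right) + T = -195 + T$)
$q - o{\left(s{\left(-25 \right)} \right)} = -1051 - \left(-195 - \frac{8}{3}\right) = -1051 - - \frac{593}{3} = -1051 + \frac{593}{3} = - \frac{2560}{3}$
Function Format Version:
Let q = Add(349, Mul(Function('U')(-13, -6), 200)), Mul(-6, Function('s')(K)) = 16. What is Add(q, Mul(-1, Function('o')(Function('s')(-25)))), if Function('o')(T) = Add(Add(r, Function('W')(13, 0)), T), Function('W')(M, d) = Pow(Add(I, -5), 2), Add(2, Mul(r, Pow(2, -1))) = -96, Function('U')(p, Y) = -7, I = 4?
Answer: Rational(-2560, 3) ≈ -853.33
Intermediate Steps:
Function('s')(K) = Rational(-8, 3) (Function('s')(K) = Mul(Rational(-1, 6), 16) = Rational(-8, 3))
r = -196 (r = Add(-4, Mul(2, -96)) = Add(-4, -192) = -196)
Function('W')(M, d) = 1 (Function('W')(M, d) = Pow(Add(4, -5), 2) = Pow(-1, 2) = 1)
q = -1051 (q = Add(349, Mul(-7, 200)) = Add(349, -1400) = -1051)
Function('o')(T) = Add(-195, T) (Function('o')(T) = Add(Add(-196, 1), T) = Add(-195, T))
Add(q, Mul(-1, Function('o')(Function('s')(-25)))) = Add(-1051, Mul(-1, Add(-195, Rational(-8, 3)))) = Add(-1051, Mul(-1, Rational(-593, 3))) = Add(-1051, Rational(593, 3)) = Rational(-2560, 3)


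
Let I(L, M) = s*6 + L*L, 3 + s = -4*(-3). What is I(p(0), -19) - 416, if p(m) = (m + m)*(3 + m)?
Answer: -362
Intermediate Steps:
p(m) = 2*m*(3 + m) (p(m) = (2*m)*(3 + m) = 2*m*(3 + m))
s = 9 (s = -3 - 4*(-3) = -3 + 12 = 9)
I(L, M) = 54 + L**2 (I(L, M) = 9*6 + L*L = 54 + L**2)
I(p(0), -19) - 416 = (54 + (2*0*(3 + 0))**2) - 416 = (54 + (2*0*3)**2) - 416 = (54 + 0**2) - 416 = (54 + 0) - 416 = 54 - 416 = -362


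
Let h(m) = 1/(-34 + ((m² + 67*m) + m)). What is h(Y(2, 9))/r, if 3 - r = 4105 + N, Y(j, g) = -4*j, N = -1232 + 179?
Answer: 1/1567186 ≈ 6.3809e-7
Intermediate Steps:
N = -1053
h(m) = 1/(-34 + m² + 68*m) (h(m) = 1/(-34 + (m² + 68*m)) = 1/(-34 + m² + 68*m))
r = -3049 (r = 3 - (4105 - 1053) = 3 - 1*3052 = 3 - 3052 = -3049)
h(Y(2, 9))/r = 1/((-34 + (-4*2)² + 68*(-4*2))*(-3049)) = -1/3049/(-34 + (-8)² + 68*(-8)) = -1/3049/(-34 + 64 - 544) = -1/3049/(-514) = -1/514*(-1/3049) = 1/1567186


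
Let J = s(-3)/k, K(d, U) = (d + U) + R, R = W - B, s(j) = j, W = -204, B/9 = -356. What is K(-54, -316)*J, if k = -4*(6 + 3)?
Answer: 1315/6 ≈ 219.17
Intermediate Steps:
B = -3204 (B = 9*(-356) = -3204)
R = 3000 (R = -204 - 1*(-3204) = -204 + 3204 = 3000)
k = -36 (k = -4*9 = -36)
K(d, U) = 3000 + U + d (K(d, U) = (d + U) + 3000 = (U + d) + 3000 = 3000 + U + d)
J = 1/12 (J = -3/(-36) = -3*(-1/36) = 1/12 ≈ 0.083333)
K(-54, -316)*J = (3000 - 316 - 54)*(1/12) = 2630*(1/12) = 1315/6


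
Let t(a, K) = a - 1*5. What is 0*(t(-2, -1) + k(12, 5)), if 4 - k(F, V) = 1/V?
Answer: 0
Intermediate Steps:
t(a, K) = -5 + a (t(a, K) = a - 5 = -5 + a)
k(F, V) = 4 - 1/V
0*(t(-2, -1) + k(12, 5)) = 0*((-5 - 2) + (4 - 1/5)) = 0*(-7 + (4 - 1*1/5)) = 0*(-7 + (4 - 1/5)) = 0*(-7 + 19/5) = 0*(-16/5) = 0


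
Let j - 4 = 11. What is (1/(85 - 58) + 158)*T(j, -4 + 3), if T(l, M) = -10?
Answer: -42670/27 ≈ -1580.4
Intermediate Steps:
j = 15 (j = 4 + 11 = 15)
(1/(85 - 58) + 158)*T(j, -4 + 3) = (1/(85 - 58) + 158)*(-10) = (1/27 + 158)*(-10) = (4267/27)*(-10) = -42670/27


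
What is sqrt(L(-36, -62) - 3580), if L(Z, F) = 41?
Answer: I*sqrt(3539) ≈ 59.49*I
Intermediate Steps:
sqrt(L(-36, -62) - 3580) = sqrt(41 - 3580) = sqrt(-3539) = I*sqrt(3539)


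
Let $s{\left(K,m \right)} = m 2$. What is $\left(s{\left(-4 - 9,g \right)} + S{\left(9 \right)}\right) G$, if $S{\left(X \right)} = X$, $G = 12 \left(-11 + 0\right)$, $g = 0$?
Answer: $-1188$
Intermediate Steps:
$s{\left(K,m \right)} = 2 m$
$G = -132$ ($G = 12 \left(-11\right) = -132$)
$\left(s{\left(-4 - 9,g \right)} + S{\left(9 \right)}\right) G = \left(2 \cdot 0 + 9\right) \left(-132\right) = \left(0 + 9\right) \left(-132\right) = 9 \left(-132\right) = -1188$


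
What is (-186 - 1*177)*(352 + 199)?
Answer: -200013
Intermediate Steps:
(-186 - 1*177)*(352 + 199) = (-186 - 177)*551 = -363*551 = -200013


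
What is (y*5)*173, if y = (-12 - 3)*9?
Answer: -116775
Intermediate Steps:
y = -135 (y = -15*9 = -135)
(y*5)*173 = -135*5*173 = -675*173 = -116775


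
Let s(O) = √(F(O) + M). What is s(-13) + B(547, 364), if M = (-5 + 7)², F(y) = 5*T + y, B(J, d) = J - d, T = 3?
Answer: 183 + √6 ≈ 185.45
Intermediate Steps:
F(y) = 15 + y (F(y) = 5*3 + y = 15 + y)
M = 4 (M = 2² = 4)
s(O) = √(19 + O) (s(O) = √((15 + O) + 4) = √(19 + O))
s(-13) + B(547, 364) = √(19 - 13) + (547 - 1*364) = √6 + (547 - 364) = √6 + 183 = 183 + √6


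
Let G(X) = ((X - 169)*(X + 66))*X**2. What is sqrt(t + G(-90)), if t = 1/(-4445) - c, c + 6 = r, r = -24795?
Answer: 2*sqrt(248824668578395)/4445 ≈ 7097.5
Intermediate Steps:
c = -24801 (c = -6 - 24795 = -24801)
t = 110240444/4445 (t = 1/(-4445) - 1*(-24801) = -1/4445 + 24801 = 110240444/4445 ≈ 24801.)
G(X) = X**2*(-169 + X)*(66 + X) (G(X) = ((-169 + X)*(66 + X))*X**2 = X**2*(-169 + X)*(66 + X))
sqrt(t + G(-90)) = sqrt(110240444/4445 + (-90)**2*(-11154 + (-90)**2 - 103*(-90))) = sqrt(110240444/4445 + 8100*(-11154 + 8100 + 9270)) = sqrt(110240444/4445 + 8100*6216) = sqrt(110240444/4445 + 50349600) = sqrt(223914212444/4445) = 2*sqrt(248824668578395)/4445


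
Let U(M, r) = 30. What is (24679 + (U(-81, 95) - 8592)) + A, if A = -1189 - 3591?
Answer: 11337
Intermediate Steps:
A = -4780
(24679 + (U(-81, 95) - 8592)) + A = (24679 + (30 - 8592)) - 4780 = (24679 - 8562) - 4780 = 16117 - 4780 = 11337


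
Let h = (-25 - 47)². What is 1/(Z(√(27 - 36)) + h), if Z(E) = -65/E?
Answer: 46656/241868929 - 195*I/241868929 ≈ 0.0001929 - 8.0622e-7*I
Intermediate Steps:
h = 5184 (h = (-72)² = 5184)
1/(Z(√(27 - 36)) + h) = 1/(-65/√(27 - 36) + 5184) = 1/(-65*(-I/3) + 5184) = 1/(-(-65)*I/3 + 5184) = 1/(65*I/3 + 5184) = 1/(5184 + 65*I/3) = 9*(5184 - 65*I/3)/241868929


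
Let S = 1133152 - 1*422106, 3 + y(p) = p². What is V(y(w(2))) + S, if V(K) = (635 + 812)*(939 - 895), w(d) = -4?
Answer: 774714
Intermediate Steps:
y(p) = -3 + p²
V(K) = 63668 (V(K) = 1447*44 = 63668)
S = 711046 (S = 1133152 - 422106 = 711046)
V(y(w(2))) + S = 63668 + 711046 = 774714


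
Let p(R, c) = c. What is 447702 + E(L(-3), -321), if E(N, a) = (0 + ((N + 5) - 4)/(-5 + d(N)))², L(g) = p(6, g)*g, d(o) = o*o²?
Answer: 58668660913/131044 ≈ 4.4770e+5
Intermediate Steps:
d(o) = o³
L(g) = g² (L(g) = g*g = g²)
E(N, a) = (1 + N)²/(-5 + N³)² (E(N, a) = (0 + ((N + 5) - 4)/(-5 + N³))² = (0 + ((5 + N) - 4)/(-5 + N³))² = (0 + (1 + N)/(-5 + N³))² = ((1 + N)/(-5 + N³))² = (1 + N)²/(-5 + N³)²)
447702 + E(L(-3), -321) = 447702 + (1 + (-3)²)²/(-5 + ((-3)²)³)² = 447702 + (1 + 9)²/(-5 + 9³)² = 447702 + 10²/(-5 + 729)² = 447702 + 100/724² = 447702 + 100*(1/524176) = 447702 + 25/131044 = 58668660913/131044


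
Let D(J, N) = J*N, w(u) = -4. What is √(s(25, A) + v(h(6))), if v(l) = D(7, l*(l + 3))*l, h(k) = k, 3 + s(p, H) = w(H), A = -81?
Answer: √2261 ≈ 47.550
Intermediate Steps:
s(p, H) = -7 (s(p, H) = -3 - 4 = -7)
v(l) = 7*l²*(3 + l) (v(l) = (7*(l*(l + 3)))*l = (7*(l*(3 + l)))*l = (7*l*(3 + l))*l = 7*l²*(3 + l))
√(s(25, A) + v(h(6))) = √(-7 + 7*6²*(3 + 6)) = √(-7 + 7*36*9) = √(-7 + 2268) = √2261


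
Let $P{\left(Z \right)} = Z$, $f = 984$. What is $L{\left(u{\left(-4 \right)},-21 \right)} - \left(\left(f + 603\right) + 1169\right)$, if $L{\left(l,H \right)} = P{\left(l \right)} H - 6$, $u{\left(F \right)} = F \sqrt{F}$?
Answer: $-2762 + 168 i \approx -2762.0 + 168.0 i$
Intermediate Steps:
$u{\left(F \right)} = F^{\frac{3}{2}}$
$L{\left(l,H \right)} = -6 + H l$ ($L{\left(l,H \right)} = l H - 6 = H l - 6 = -6 + H l$)
$L{\left(u{\left(-4 \right)},-21 \right)} - \left(\left(f + 603\right) + 1169\right) = \left(-6 - 21 \left(-4\right)^{\frac{3}{2}}\right) - \left(\left(984 + 603\right) + 1169\right) = \left(-6 - 21 \left(- 8 i\right)\right) - \left(1587 + 1169\right) = \left(-6 + 168 i\right) - 2756 = -2762 + 168 i$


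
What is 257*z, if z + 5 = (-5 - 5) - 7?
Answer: -5654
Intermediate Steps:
z = -22 (z = -5 + ((-5 - 5) - 7) = -5 + (-10 - 7) = -5 - 17 = -22)
257*z = 257*(-22) = -5654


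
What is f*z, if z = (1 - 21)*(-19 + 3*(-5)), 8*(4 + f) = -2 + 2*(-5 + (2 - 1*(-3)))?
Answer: -2890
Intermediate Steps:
f = -17/4 (f = -4 + (-2 + 2*(-5 + (2 - 1*(-3))))/8 = -4 + (-2 + 2*(-5 + (2 + 3)))/8 = -4 + (-2 + 2*(-5 + 5))/8 = -4 + (-2 + 2*0)/8 = -4 + (-2 + 0)/8 = -4 + (⅛)*(-2) = -4 - ¼ = -17/4 ≈ -4.2500)
z = 680 (z = -20*(-19 - 15) = -20*(-34) = 680)
f*z = -17/4*680 = -2890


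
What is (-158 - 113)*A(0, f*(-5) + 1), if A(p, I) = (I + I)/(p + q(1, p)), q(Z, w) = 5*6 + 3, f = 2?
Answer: 1626/11 ≈ 147.82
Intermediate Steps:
q(Z, w) = 33 (q(Z, w) = 30 + 3 = 33)
A(p, I) = 2*I/(33 + p) (A(p, I) = (I + I)/(p + 33) = (2*I)/(33 + p) = 2*I/(33 + p))
(-158 - 113)*A(0, f*(-5) + 1) = (-158 - 113)*(2*(2*(-5) + 1)/(33 + 0)) = -542*(-10 + 1)/33 = -542*(-9)/33 = -271*(-6/11) = 1626/11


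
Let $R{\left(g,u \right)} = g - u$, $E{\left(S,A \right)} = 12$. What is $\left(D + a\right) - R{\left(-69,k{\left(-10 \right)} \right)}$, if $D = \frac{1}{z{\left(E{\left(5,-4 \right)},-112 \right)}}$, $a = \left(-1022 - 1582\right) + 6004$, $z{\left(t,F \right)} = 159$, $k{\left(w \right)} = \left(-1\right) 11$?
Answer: $\frac{549823}{159} \approx 3458.0$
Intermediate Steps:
$k{\left(w \right)} = -11$
$a = 3400$ ($a = \left(-1022 + \left(-2581 + 999\right)\right) + 6004 = \left(-1022 - 1582\right) + 6004 = -2604 + 6004 = 3400$)
$D = \frac{1}{159} \approx 0.0062893$
$\left(D + a\right) - R{\left(-69,k{\left(-10 \right)} \right)} = \left(\frac{1}{159} + 3400\right) - \left(-69 - -11\right) = \frac{540601}{159} - \left(-69 + 11\right) = \frac{540601}{159} - -58 = \frac{540601}{159} + 58 = \frac{549823}{159}$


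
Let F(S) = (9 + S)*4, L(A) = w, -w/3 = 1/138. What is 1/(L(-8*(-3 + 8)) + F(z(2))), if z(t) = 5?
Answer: 46/2575 ≈ 0.017864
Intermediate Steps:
w = -1/46 (w = -3/138 = -3*1/138 = -1/46 ≈ -0.021739)
L(A) = -1/46
F(S) = 36 + 4*S
1/(L(-8*(-3 + 8)) + F(z(2))) = 1/(-1/46 + (36 + 4*5)) = 1/(-1/46 + (36 + 20)) = 1/(-1/46 + 56) = 1/(2575/46) = 46/2575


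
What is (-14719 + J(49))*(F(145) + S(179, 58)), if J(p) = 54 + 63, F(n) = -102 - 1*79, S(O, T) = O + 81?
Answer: -1153558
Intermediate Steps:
S(O, T) = 81 + O
F(n) = -181 (F(n) = -102 - 79 = -181)
J(p) = 117
(-14719 + J(49))*(F(145) + S(179, 58)) = (-14719 + 117)*(-181 + (81 + 179)) = -14602*(-181 + 260) = -14602*79 = -1153558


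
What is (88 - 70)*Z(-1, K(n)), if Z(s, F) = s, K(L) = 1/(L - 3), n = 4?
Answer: -18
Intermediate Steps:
K(L) = 1/(-3 + L)
(88 - 70)*Z(-1, K(n)) = (88 - 70)*(-1) = 18*(-1) = -18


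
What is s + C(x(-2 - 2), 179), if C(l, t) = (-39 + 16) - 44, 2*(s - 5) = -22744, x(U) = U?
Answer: -11434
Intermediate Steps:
s = -11367 (s = 5 + (½)*(-22744) = 5 - 11372 = -11367)
C(l, t) = -67 (C(l, t) = -23 - 44 = -67)
s + C(x(-2 - 2), 179) = -11367 - 67 = -11434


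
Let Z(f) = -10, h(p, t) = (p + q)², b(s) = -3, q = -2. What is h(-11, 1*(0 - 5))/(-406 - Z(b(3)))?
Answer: -169/396 ≈ -0.42677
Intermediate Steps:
h(p, t) = (-2 + p)² (h(p, t) = (p - 2)² = (-2 + p)²)
h(-11, 1*(0 - 5))/(-406 - Z(b(3))) = (-2 - 11)²/(-406 - 1*(-10)) = (-13)²/(-406 + 10) = 169/(-396) = 169*(-1/396) = -169/396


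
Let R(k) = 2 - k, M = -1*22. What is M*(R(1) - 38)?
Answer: 814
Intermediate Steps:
M = -22
M*(R(1) - 38) = -22*((2 - 1*1) - 38) = -22*((2 - 1) - 38) = -22*(1 - 38) = -22*(-37) = 814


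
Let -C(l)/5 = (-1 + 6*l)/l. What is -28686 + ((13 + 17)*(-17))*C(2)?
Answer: -14661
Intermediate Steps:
C(l) = -5*(-1 + 6*l)/l
-28686 + ((13 + 17)*(-17))*C(2) = -28686 + ((13 + 17)*(-17))*(-30 + 5/2) = -28686 + (30*(-17))*(-30 + 5*(½)) = -28686 - 510*(-30 + 5/2) = -28686 - 510*(-55/2) = -28686 + 14025 = -14661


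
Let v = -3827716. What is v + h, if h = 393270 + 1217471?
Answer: -2216975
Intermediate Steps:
h = 1610741
v + h = -3827716 + 1610741 = -2216975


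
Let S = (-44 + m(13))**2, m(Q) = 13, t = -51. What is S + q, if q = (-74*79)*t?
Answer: 299107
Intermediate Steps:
S = 961 (S = (-44 + 13)**2 = (-31)**2 = 961)
q = 298146 (q = -74*79*(-51) = -5846*(-51) = 298146)
S + q = 961 + 298146 = 299107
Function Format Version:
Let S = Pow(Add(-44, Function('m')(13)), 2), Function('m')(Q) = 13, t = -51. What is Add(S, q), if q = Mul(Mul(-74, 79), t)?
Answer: 299107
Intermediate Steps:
S = 961 (S = Pow(Add(-44, 13), 2) = Pow(-31, 2) = 961)
q = 298146 (q = Mul(Mul(-74, 79), -51) = Mul(-5846, -51) = 298146)
Add(S, q) = Add(961, 298146) = 299107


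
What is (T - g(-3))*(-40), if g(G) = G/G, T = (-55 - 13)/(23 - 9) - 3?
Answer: 2480/7 ≈ 354.29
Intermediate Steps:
T = -55/7 (T = -68/14 - 3 = -68*1/14 - 3 = -34/7 - 3 = -55/7 ≈ -7.8571)
g(G) = 1
(T - g(-3))*(-40) = (-55/7 - 1*1)*(-40) = (-55/7 - 1)*(-40) = -62/7*(-40) = 2480/7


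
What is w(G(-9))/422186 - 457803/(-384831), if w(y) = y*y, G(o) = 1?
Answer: 21475378021/18052251174 ≈ 1.1896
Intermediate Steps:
w(y) = y²
w(G(-9))/422186 - 457803/(-384831) = 1²/422186 - 457803/(-384831) = 1*(1/422186) - 457803*(-1/384831) = 1/422186 + 50867/42759 = 21475378021/18052251174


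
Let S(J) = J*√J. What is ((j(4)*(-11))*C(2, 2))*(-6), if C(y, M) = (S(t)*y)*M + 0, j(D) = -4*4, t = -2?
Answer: 8448*I*√2 ≈ 11947.0*I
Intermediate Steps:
S(J) = J^(3/2)
j(D) = -16
C(y, M) = -2*I*M*y*√2 (C(y, M) = ((-2)^(3/2)*y)*M + 0 = ((-2*I*√2)*y)*M + 0 = (-2*I*y*√2)*M + 0 = -2*I*M*y*√2 + 0 = -2*I*M*y*√2)
((j(4)*(-11))*C(2, 2))*(-6) = ((-16*(-11))*(-2*I*2*2*√2))*(-6) = (176*(-8*I*√2))*(-6) = -1408*I*√2*(-6) = 8448*I*√2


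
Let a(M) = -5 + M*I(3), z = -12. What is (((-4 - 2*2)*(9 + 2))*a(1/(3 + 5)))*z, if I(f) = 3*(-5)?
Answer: -7260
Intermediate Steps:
I(f) = -15
a(M) = -5 - 15*M (a(M) = -5 + M*(-15) = -5 - 15*M)
(((-4 - 2*2)*(9 + 2))*a(1/(3 + 5)))*z = (((-4 - 2*2)*(9 + 2))*(-5 - 15/(3 + 5)))*(-12) = (((-4 - 4)*11)*(-5 - 15/8))*(-12) = ((-8*11)*(-5 - 15*⅛))*(-12) = -88*(-5 - 15/8)*(-12) = -88*(-55/8)*(-12) = 605*(-12) = -7260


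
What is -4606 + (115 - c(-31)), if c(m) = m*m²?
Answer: 25300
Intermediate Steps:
c(m) = m³
-4606 + (115 - c(-31)) = -4606 + (115 - 1*(-31)³) = -4606 + (115 - 1*(-29791)) = -4606 + (115 + 29791) = -4606 + 29906 = 25300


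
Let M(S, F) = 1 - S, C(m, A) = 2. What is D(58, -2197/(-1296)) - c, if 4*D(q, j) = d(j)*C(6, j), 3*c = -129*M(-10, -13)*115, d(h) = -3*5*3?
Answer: 108745/2 ≈ 54373.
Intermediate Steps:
d(h) = -45 (d(h) = -15*3 = -45)
c = -54395 (c = (-129*(1 - 1*(-10))*115)/3 = (-129*(1 + 10)*115)/3 = (-129*11*115)/3 = (-1419*115)/3 = (⅓)*(-163185) = -54395)
D(q, j) = -45/2 (D(q, j) = (-45*2)/4 = (¼)*(-90) = -45/2)
D(58, -2197/(-1296)) - c = -45/2 - 1*(-54395) = -45/2 + 54395 = 108745/2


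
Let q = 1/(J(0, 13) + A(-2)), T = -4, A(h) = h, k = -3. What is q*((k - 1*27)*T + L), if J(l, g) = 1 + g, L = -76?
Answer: 11/3 ≈ 3.6667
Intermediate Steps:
q = 1/12 (q = 1/((1 + 13) - 2) = 1/(14 - 2) = 1/12 ≈ 0.083333)
q*((k - 1*27)*T + L) = ((-3 - 1*27)*(-4) - 76)/12 = ((-3 - 27)*(-4) - 76)/12 = (-30*(-4) - 76)/12 = (120 - 76)/12 = (1/12)*44 = 11/3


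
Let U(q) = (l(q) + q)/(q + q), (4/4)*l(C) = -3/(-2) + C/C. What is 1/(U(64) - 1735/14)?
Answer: -1792/221149 ≈ -0.0081031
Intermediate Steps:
l(C) = 5/2 (l(C) = -3/(-2) + C/C = -3*(-½) + 1 = 3/2 + 1 = 5/2)
U(q) = (5/2 + q)/(2*q) (U(q) = (5/2 + q)/(q + q) = (5/2 + q)/((2*q)) = (5/2 + q)*(1/(2*q)) = (5/2 + q)/(2*q))
1/(U(64) - 1735/14) = 1/((¼)*(5 + 2*64)/64 - 1735/14) = 1/((¼)*(1/64)*(5 + 128) - 1735*1/14) = 1/((¼)*(1/64)*133 - 1735/14) = 1/(133/256 - 1735/14) = 1/(-221149/1792) = -1792/221149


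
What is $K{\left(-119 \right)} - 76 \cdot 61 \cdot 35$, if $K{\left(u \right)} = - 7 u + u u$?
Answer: $-147266$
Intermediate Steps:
$K{\left(u \right)} = u^{2} - 7 u$ ($K{\left(u \right)} = - 7 u + u^{2} = u^{2} - 7 u$)
$K{\left(-119 \right)} - 76 \cdot 61 \cdot 35 = - 119 \left(-7 - 119\right) - 76 \cdot 61 \cdot 35 = \left(-119\right) \left(-126\right) - 4636 \cdot 35 = 14994 - 162260 = -147266$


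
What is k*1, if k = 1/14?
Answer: 1/14 ≈ 0.071429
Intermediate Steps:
k = 1/14 ≈ 0.071429
k*1 = (1/14)*1 = 1/14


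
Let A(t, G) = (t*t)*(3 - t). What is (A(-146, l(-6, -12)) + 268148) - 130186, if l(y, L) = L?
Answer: 3314046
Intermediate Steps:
A(t, G) = t**2*(3 - t)
(A(-146, l(-6, -12)) + 268148) - 130186 = ((-146)**2*(3 - 1*(-146)) + 268148) - 130186 = (21316*(3 + 146) + 268148) - 130186 = (21316*149 + 268148) - 130186 = (3176084 + 268148) - 130186 = 3444232 - 130186 = 3314046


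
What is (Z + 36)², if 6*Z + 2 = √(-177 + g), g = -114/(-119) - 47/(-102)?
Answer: (152796 + I*√89510610)²/18352656 ≈ 1267.2 + 157.54*I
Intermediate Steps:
g = 1013/714 (g = -114*(-1/119) - 47*(-1/102) = 114/119 + 47/102 = 1013/714 ≈ 1.4188)
Z = -⅓ + I*√89510610/4284 (Z = -⅓ + √(-177 + 1013/714)/6 = -⅓ + √(-125365/714)/6 = -⅓ + (I*√89510610/714)/6 = -⅓ + I*√89510610/4284 ≈ -0.33333 + 2.2085*I)
(Z + 36)² = ((-⅓ + I*√89510610/4284) + 36)² = (107/3 + I*√89510610/4284)²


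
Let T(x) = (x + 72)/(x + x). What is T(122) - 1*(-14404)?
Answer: 1757385/122 ≈ 14405.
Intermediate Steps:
T(x) = (72 + x)/(2*x) (T(x) = (72 + x)/((2*x)) = (72 + x)*(1/(2*x)) = (72 + x)/(2*x))
T(122) - 1*(-14404) = (1/2)*(72 + 122)/122 - 1*(-14404) = (1/2)*(1/122)*194 + 14404 = 97/122 + 14404 = 1757385/122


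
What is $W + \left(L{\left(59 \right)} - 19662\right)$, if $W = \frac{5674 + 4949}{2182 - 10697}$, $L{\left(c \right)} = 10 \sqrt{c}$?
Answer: $- \frac{167432553}{8515} + 10 \sqrt{59} \approx -19586.0$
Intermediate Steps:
$W = - \frac{10623}{8515}$ ($W = \frac{10623}{-8515} = 10623 \left(- \frac{1}{8515}\right) = - \frac{10623}{8515} \approx -1.2476$)
$W + \left(L{\left(59 \right)} - 19662\right) = - \frac{10623}{8515} - \left(19662 - 10 \sqrt{59}\right) = - \frac{167432553}{8515} + 10 \sqrt{59}$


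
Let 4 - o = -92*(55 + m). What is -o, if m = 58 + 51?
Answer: -15092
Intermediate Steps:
m = 109
o = 15092 (o = 4 - (-92)*(55 + 109) = 4 - (-92)*164 = 4 - 1*(-15088) = 4 + 15088 = 15092)
-o = -1*15092 = -15092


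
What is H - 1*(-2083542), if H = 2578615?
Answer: 4662157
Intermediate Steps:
H - 1*(-2083542) = 2578615 - 1*(-2083542) = 2578615 + 2083542 = 4662157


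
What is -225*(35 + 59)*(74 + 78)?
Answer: -3214800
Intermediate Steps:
-225*(35 + 59)*(74 + 78) = -21150*152 = -225*14288 = -3214800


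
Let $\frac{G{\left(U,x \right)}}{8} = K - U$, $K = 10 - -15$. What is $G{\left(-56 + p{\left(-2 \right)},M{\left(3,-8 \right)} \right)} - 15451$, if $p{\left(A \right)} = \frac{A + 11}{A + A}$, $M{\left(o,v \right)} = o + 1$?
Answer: $-14785$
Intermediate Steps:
$M{\left(o,v \right)} = 1 + o$
$K = 25$ ($K = 10 + 15 = 25$)
$p{\left(A \right)} = \frac{11 + A}{2 A}$
$G{\left(U,x \right)} = 200 - 8 U$ ($G{\left(U,x \right)} = 8 \left(25 - U\right) = 200 - 8 U$)
$G{\left(-56 + p{\left(-2 \right)},M{\left(3,-8 \right)} \right)} - 15451 = \left(200 - 8 \left(-56 + \frac{11 - 2}{2 \left(-2\right)}\right)\right) - 15451 = \left(200 - 8 \left(-56 + \frac{1}{2} \left(- \frac{1}{2}\right) 9\right)\right) - 15451 = \left(200 - 8 \left(-56 - \frac{9}{4}\right)\right) - 15451 = \left(200 - -466\right) - 15451 = \left(200 + 466\right) - 15451 = 666 - 15451 = -14785$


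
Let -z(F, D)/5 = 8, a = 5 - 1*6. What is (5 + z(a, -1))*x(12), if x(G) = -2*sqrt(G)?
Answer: 140*sqrt(3) ≈ 242.49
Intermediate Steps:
a = -1 (a = 5 - 6 = -1)
z(F, D) = -40 (z(F, D) = -5*8 = -40)
(5 + z(a, -1))*x(12) = (5 - 40)*(-4*sqrt(3)) = -(-70)*2*sqrt(3) = -(-140)*sqrt(3) = 140*sqrt(3)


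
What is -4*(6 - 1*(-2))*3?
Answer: -96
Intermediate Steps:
-4*(6 - 1*(-2))*3 = -4*(6 + 2)*3 = -4*8*3 = -32*3 = -96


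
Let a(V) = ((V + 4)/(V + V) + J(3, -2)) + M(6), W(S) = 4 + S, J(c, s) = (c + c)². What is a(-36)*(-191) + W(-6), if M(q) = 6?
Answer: -72980/9 ≈ -8108.9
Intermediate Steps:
J(c, s) = 4*c² (J(c, s) = (2*c)² = 4*c²)
a(V) = 42 + (4 + V)/(2*V) (a(V) = ((V + 4)/(V + V) + 4*3²) + 6 = ((4 + V)/((2*V)) + 4*9) + 6 = ((4 + V)*(1/(2*V)) + 36) + 6 = ((4 + V)/(2*V) + 36) + 6 = (36 + (4 + V)/(2*V)) + 6 = 42 + (4 + V)/(2*V))
a(-36)*(-191) + W(-6) = (85/2 + 2/(-36))*(-191) + (4 - 6) = (85/2 + 2*(-1/36))*(-191) - 2 = (85/2 - 1/18)*(-191) - 2 = (382/9)*(-191) - 2 = -72962/9 - 2 = -72980/9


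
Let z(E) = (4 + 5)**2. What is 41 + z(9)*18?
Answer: 1499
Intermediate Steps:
z(E) = 81 (z(E) = 9**2 = 81)
41 + z(9)*18 = 41 + 81*18 = 41 + 1458 = 1499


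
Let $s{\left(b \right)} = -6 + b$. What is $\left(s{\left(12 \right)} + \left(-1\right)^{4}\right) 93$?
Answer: $651$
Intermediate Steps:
$\left(s{\left(12 \right)} + \left(-1\right)^{4}\right) 93 = \left(\left(-6 + 12\right) + \left(-1\right)^{4}\right) 93 = \left(6 + 1\right) 93 = 7 \cdot 93 = 651$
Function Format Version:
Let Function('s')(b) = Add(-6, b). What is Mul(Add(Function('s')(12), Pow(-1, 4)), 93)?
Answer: 651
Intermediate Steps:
Mul(Add(Function('s')(12), Pow(-1, 4)), 93) = Mul(Add(Add(-6, 12), Pow(-1, 4)), 93) = Mul(Add(6, 1), 93) = Mul(7, 93) = 651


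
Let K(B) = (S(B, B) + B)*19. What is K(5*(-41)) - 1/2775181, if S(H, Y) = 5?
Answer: -10545687801/2775181 ≈ -3800.0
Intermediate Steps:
K(B) = 95 + 19*B (K(B) = (5 + B)*19 = 95 + 19*B)
K(5*(-41)) - 1/2775181 = (95 + 19*(5*(-41))) - 1/2775181 = (95 + 19*(-205)) - 1*1/2775181 = (95 - 3895) - 1/2775181 = -3800 - 1/2775181 = -10545687801/2775181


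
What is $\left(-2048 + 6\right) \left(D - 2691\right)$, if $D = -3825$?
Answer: $13305672$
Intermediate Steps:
$\left(-2048 + 6\right) \left(D - 2691\right) = \left(-2048 + 6\right) \left(-3825 - 2691\right) = \left(-2042\right) \left(-6516\right) = 13305672$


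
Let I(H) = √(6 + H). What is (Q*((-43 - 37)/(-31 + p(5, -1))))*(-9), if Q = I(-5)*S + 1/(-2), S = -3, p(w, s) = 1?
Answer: 84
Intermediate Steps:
Q = -7/2 (Q = √(6 - 5)*(-3) + 1/(-2) = √1*(-3) - ½ = 1*(-3) - ½ = -3 - ½ = -7/2 ≈ -3.5000)
(Q*((-43 - 37)/(-31 + p(5, -1))))*(-9) = -7*(-43 - 37)/(2*(-31 + 1))*(-9) = -(-280)/(-30)*(-9) = -(-280)*(-1)/30*(-9) = -7/2*8/3*(-9) = -28/3*(-9) = 84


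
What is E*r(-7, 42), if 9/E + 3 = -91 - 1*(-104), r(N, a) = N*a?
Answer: -1323/5 ≈ -264.60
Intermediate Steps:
E = 9/10 (E = 9/(-3 + (-91 - 1*(-104))) = 9/(-3 + (-91 + 104)) = 9/(-3 + 13) = 9/10 ≈ 0.90000)
E*r(-7, 42) = 9*(-7*42)/10 = (9/10)*(-294) = -1323/5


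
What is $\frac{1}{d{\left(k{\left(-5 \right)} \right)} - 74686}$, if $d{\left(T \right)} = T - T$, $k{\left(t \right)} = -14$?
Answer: $- \frac{1}{74686} \approx -1.3389 \cdot 10^{-5}$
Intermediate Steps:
$d{\left(T \right)} = 0$
$\frac{1}{d{\left(k{\left(-5 \right)} \right)} - 74686} = \frac{1}{0 - 74686} = \frac{1}{-74686} = - \frac{1}{74686}$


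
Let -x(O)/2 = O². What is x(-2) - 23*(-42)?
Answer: 958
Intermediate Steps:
x(O) = -2*O²
x(-2) - 23*(-42) = -2*(-2)² - 23*(-42) = -2*4 + 966 = -8 + 966 = 958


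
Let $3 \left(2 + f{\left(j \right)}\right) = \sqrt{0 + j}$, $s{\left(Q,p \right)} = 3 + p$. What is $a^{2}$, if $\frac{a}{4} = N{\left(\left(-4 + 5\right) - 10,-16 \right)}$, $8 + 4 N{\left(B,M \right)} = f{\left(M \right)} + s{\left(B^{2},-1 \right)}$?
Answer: $\frac{560}{9} - \frac{64 i}{3} \approx 62.222 - 21.333 i$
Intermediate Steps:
$f{\left(j \right)} = -2 + \frac{\sqrt{j}}{3}$ ($f{\left(j \right)} = -2 + \frac{\sqrt{0 + j}}{3} = -2 + \frac{\sqrt{j}}{3}$)
$N{\left(B,M \right)} = -2 + \frac{\sqrt{M}}{12}$ ($N{\left(B,M \right)} = -2 + \frac{\left(-2 + \frac{\sqrt{M}}{3}\right) + \left(3 - 1\right)}{4} = -2 + \frac{\left(-2 + \frac{\sqrt{M}}{3}\right) + 2}{4} = -2 + \frac{\frac{1}{3} \sqrt{M}}{4} = -2 + \frac{\sqrt{M}}{12}$)
$a = -8 + \frac{4 i}{3}$ ($a = 4 \left(-2 + \frac{\sqrt{-16}}{12}\right) = 4 \left(-2 + \frac{4 i}{12}\right) = 4 \left(-2 + \frac{i}{3}\right) = -8 + \frac{4 i}{3} \approx -8.0 + 1.3333 i$)
$a^{2} = \left(-8 + \frac{4 i}{3}\right)^{2}$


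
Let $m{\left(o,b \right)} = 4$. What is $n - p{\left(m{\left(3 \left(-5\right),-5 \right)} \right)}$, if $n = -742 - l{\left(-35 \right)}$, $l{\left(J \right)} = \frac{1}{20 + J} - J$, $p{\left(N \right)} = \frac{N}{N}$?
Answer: $- \frac{11669}{15} \approx -777.93$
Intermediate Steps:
$p{\left(N \right)} = 1$
$n = - \frac{11654}{15}$ ($n = -742 - \frac{1 - \left(-35\right)^{2} - -700}{20 - 35} = -742 - \frac{1 - 1225 + 700}{-15} = -742 - - \frac{1 - 1225 + 700}{15} = -742 - \left(- \frac{1}{15}\right) \left(-524\right) = -742 - \frac{524}{15} = - \frac{11654}{15} \approx -776.93$)
$n - p{\left(m{\left(3 \left(-5\right),-5 \right)} \right)} = - \frac{11654}{15} - 1 = - \frac{11669}{15}$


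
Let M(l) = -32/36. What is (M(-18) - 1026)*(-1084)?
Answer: 10018328/9 ≈ 1.1131e+6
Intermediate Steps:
M(l) = -8/9 (M(l) = -32*1/36 = -8/9)
(M(-18) - 1026)*(-1084) = (-8/9 - 1026)*(-1084) = -9242/9*(-1084) = 10018328/9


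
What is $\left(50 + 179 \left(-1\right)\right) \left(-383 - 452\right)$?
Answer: $107715$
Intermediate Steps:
$\left(50 + 179 \left(-1\right)\right) \left(-383 - 452\right) = \left(50 - 179\right) \left(-835\right) = \left(-129\right) \left(-835\right) = 107715$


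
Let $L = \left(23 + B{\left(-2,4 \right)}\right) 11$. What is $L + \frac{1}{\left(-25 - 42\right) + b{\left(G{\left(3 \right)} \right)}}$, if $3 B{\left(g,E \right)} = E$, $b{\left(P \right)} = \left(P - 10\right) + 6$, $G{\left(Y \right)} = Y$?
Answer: $\frac{54601}{204} \approx 267.65$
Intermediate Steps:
$b{\left(P \right)} = -4 + P$ ($b{\left(P \right)} = \left(-10 + P\right) + 6 = -4 + P$)
$B{\left(g,E \right)} = \frac{E}{3}$
$L = \frac{803}{3}$ ($L = \left(23 + \frac{1}{3} \cdot 4\right) 11 = \left(23 + \frac{4}{3}\right) 11 = \frac{73}{3} \cdot 11 = \frac{803}{3} \approx 267.67$)
$L + \frac{1}{\left(-25 - 42\right) + b{\left(G{\left(3 \right)} \right)}} = \frac{803}{3} + \frac{1}{\left(-25 - 42\right) + \left(-4 + 3\right)} = \frac{803}{3} + \frac{1}{\left(-25 - 42\right) - 1} = \frac{803}{3} + \frac{1}{-67 - 1} = \frac{803}{3} + \frac{1}{-68} = \frac{803}{3} - \frac{1}{68} = \frac{54601}{204}$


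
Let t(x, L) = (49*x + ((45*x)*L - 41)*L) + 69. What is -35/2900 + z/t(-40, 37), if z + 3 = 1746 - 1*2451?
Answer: -702609/59633860 ≈ -0.011782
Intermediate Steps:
z = -708 (z = -3 + (1746 - 1*2451) = -3 + (1746 - 2451) = -3 - 705 = -708)
t(x, L) = 69 + 49*x + L*(-41 + 45*L*x) (t(x, L) = (49*x + (45*L*x - 41)*L) + 69 = (49*x + (-41 + 45*L*x)*L) + 69 = (49*x + L*(-41 + 45*L*x)) + 69 = 69 + 49*x + L*(-41 + 45*L*x))
-35/2900 + z/t(-40, 37) = -35/2900 - 708/(69 - 41*37 + 49*(-40) + 45*(-40)*37**2) = -35*1/2900 - 708/(69 - 1517 - 1960 + 45*(-40)*1369) = -7/580 - 708/(69 - 1517 - 1960 - 2464200) = -7/580 - 708/(-2467608) = -7/580 - 708*(-1/2467608) = -7/580 + 59/205634 = -702609/59633860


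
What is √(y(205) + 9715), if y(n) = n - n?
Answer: √9715 ≈ 98.565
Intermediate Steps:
y(n) = 0
√(y(205) + 9715) = √(0 + 9715) = √9715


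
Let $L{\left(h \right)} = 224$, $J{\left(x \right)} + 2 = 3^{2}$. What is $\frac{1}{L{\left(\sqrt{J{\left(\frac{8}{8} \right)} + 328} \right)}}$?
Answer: $\frac{1}{224} \approx 0.0044643$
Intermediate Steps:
$J{\left(x \right)} = 7$ ($J{\left(x \right)} = -2 + 3^{2} = -2 + 9 = 7$)
$\frac{1}{L{\left(\sqrt{J{\left(\frac{8}{8} \right)} + 328} \right)}} = \frac{1}{224}$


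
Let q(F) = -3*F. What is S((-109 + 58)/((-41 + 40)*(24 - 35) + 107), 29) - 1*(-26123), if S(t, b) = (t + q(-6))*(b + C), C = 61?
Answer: 1634542/59 ≈ 27704.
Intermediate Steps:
S(t, b) = (18 + t)*(61 + b) (S(t, b) = (t - 3*(-6))*(b + 61) = (t + 18)*(61 + b) = (18 + t)*(61 + b))
S((-109 + 58)/((-41 + 40)*(24 - 35) + 107), 29) - 1*(-26123) = (1098 + 18*29 + 61*((-109 + 58)/((-41 + 40)*(24 - 35) + 107)) + 29*((-109 + 58)/((-41 + 40)*(24 - 35) + 107))) - 1*(-26123) = (1098 + 522 + 61*(-51/(-1*(-11) + 107)) + 29*(-51/(-1*(-11) + 107))) + 26123 = (1098 + 522 + 61*(-51/(11 + 107)) + 29*(-51/(11 + 107))) + 26123 = (1098 + 522 + 61*(-51/118) + 29*(-51/118)) + 26123 = (1098 + 522 - 3111/118 - 1479/118) + 26123 = 93285/59 + 26123 = 1634542/59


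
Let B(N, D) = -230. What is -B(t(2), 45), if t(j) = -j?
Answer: 230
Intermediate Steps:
-B(t(2), 45) = -1*(-230) = 230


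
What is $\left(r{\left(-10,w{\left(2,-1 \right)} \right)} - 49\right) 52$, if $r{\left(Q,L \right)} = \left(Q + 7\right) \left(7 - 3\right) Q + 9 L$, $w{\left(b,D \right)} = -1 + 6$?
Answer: $6032$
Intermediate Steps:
$w{\left(b,D \right)} = 5$
$r{\left(Q,L \right)} = 9 L + Q \left(28 + 4 Q\right)$ ($r{\left(Q,L \right)} = \left(7 + Q\right) 4 Q + 9 L = \left(28 + 4 Q\right) Q + 9 L = Q \left(28 + 4 Q\right) + 9 L = 9 L + Q \left(28 + 4 Q\right)$)
$\left(r{\left(-10,w{\left(2,-1 \right)} \right)} - 49\right) 52 = \left(\left(4 \left(-10\right)^{2} + 9 \cdot 5 + 28 \left(-10\right)\right) - 49\right) 52 = \left(\left(4 \cdot 100 + 45 - 280\right) - 49\right) 52 = \left(\left(400 + 45 - 280\right) - 49\right) 52 = \left(165 - 49\right) 52 = 116 \cdot 52 = 6032$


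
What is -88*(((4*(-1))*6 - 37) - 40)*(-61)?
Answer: -542168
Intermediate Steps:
-88*(((4*(-1))*6 - 37) - 40)*(-61) = -88*((-4*6 - 37) - 40)*(-61) = -88*((-24 - 37) - 40)*(-61) = -88*(-61 - 40)*(-61) = -88*(-101)*(-61) = 8888*(-61) = -542168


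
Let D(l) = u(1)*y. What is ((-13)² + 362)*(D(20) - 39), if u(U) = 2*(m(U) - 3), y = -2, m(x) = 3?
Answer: -20709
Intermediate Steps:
u(U) = 0 (u(U) = 2*(3 - 3) = 2*0 = 0)
D(l) = 0 (D(l) = 0*(-2) = 0)
((-13)² + 362)*(D(20) - 39) = ((-13)² + 362)*(0 - 39) = (169 + 362)*(-39) = 531*(-39) = -20709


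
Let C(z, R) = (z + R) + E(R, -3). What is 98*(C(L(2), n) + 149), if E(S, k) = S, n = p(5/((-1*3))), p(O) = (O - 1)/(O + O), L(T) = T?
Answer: 74774/5 ≈ 14955.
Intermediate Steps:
p(O) = (-1 + O)/(2*O) (p(O) = (-1 + O)/((2*O)) = (-1 + O)*(1/(2*O)) = (-1 + O)/(2*O))
n = ⅘ (n = (-1 + 5/((-1*3)))/(2*((5/((-1*3))))) = (-1 + 5/(-3))/(2*((5/(-3)))) = (-1 + 5*(-⅓))/(2*((5*(-⅓)))) = (-1 - 5/3)/(2*(-5/3)) = (½)*(-⅗)*(-8/3) = ⅘ ≈ 0.80000)
C(z, R) = z + 2*R (C(z, R) = (z + R) + R = (R + z) + R = z + 2*R)
98*(C(L(2), n) + 149) = 98*((2 + 2*(⅘)) + 149) = 98*((2 + 8/5) + 149) = 98*(18/5 + 149) = 98*(763/5) = 74774/5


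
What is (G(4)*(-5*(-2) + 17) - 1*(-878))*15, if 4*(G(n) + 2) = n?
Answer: 12765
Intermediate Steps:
G(n) = -2 + n/4
(G(4)*(-5*(-2) + 17) - 1*(-878))*15 = ((-2 + (¼)*4)*(-5*(-2) + 17) - 1*(-878))*15 = ((-2 + 1)*(10 + 17) + 878)*15 = (-1*27 + 878)*15 = (-27 + 878)*15 = 851*15 = 12765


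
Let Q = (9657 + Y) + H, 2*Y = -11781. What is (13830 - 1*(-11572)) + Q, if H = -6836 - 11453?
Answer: 21759/2 ≈ 10880.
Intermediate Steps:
Y = -11781/2 (Y = (½)*(-11781) = -11781/2 ≈ -5890.5)
H = -18289
Q = -29045/2 (Q = (9657 - 11781/2) - 18289 = 7533/2 - 18289 = -29045/2 ≈ -14523.)
(13830 - 1*(-11572)) + Q = (13830 - 1*(-11572)) - 29045/2 = (13830 + 11572) - 29045/2 = 25402 - 29045/2 = 21759/2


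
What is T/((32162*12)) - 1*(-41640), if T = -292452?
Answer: 1339201309/32162 ≈ 41639.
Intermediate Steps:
T/((32162*12)) - 1*(-41640) = -292452/(32162*12) - 1*(-41640) = -292452/385944 + 41640 = -292452*1/385944 + 41640 = -24371/32162 + 41640 = 1339201309/32162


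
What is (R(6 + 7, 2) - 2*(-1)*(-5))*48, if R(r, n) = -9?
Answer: -912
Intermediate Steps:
(R(6 + 7, 2) - 2*(-1)*(-5))*48 = (-9 - 2*(-1)*(-5))*48 = (-9 + 2*(-5))*48 = (-9 - 10)*48 = -19*48 = -912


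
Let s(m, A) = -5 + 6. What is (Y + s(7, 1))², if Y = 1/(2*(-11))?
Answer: 441/484 ≈ 0.91116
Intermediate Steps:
s(m, A) = 1
Y = -1/22 (Y = 1/(-22) = -1/22 ≈ -0.045455)
(Y + s(7, 1))² = (-1/22 + 1)² = (21/22)² = 441/484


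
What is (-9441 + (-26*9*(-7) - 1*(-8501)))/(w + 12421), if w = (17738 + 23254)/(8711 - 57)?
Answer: 3020246/53766163 ≈ 0.056174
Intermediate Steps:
w = 20496/4327 (w = 40992/8654 = 40992*(1/8654) = 20496/4327 ≈ 4.7368)
(-9441 + (-26*9*(-7) - 1*(-8501)))/(w + 12421) = (-9441 + (-26*9*(-7) - 1*(-8501)))/(20496/4327 + 12421) = (-9441 + (-234*(-7) + 8501))/(53766163/4327) = (-9441 + (1638 + 8501))*(4327/53766163) = (-9441 + 10139)*(4327/53766163) = 698*(4327/53766163) = 3020246/53766163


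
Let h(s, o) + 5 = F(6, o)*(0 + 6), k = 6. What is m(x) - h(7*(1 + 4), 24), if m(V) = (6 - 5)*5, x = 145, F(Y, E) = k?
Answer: -26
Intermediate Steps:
F(Y, E) = 6
m(V) = 5 (m(V) = 1*5 = 5)
h(s, o) = 31 (h(s, o) = -5 + 6*(0 + 6) = -5 + 6*6 = -5 + 36 = 31)
m(x) - h(7*(1 + 4), 24) = 5 - 1*31 = 5 - 31 = -26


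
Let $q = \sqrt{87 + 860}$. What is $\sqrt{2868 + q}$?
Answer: $\sqrt{2868 + \sqrt{947}} \approx 53.84$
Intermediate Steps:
$q = \sqrt{947} \approx 30.773$
$\sqrt{2868 + q} = \sqrt{2868 + \sqrt{947}}$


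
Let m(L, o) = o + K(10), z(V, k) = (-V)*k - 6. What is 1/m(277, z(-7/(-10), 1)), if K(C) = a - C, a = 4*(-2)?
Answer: -10/247 ≈ -0.040486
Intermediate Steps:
z(V, k) = -6 - V*k (z(V, k) = -V*k - 6 = -6 - V*k)
a = -8
K(C) = -8 - C
m(L, o) = -18 + o (m(L, o) = o + (-8 - 1*10) = o + (-8 - 10) = o - 18 = -18 + o)
1/m(277, z(-7/(-10), 1)) = 1/(-18 + (-6 - 1*(-7/(-10))*1)) = 1/(-18 + (-6 - 1*(-7*(-1/10))*1)) = 1/(-18 + (-6 - 1*7/10*1)) = 1/(-18 + (-6 - 7/10)) = 1/(-18 - 67/10) = 1/(-247/10) = -10/247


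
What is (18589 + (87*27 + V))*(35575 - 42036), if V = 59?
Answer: -135661617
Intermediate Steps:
(18589 + (87*27 + V))*(35575 - 42036) = (18589 + (87*27 + 59))*(35575 - 42036) = (18589 + (2349 + 59))*(-6461) = (18589 + 2408)*(-6461) = 20997*(-6461) = -135661617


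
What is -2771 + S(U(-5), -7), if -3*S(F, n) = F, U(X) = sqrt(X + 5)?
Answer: -2771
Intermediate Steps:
U(X) = sqrt(5 + X)
S(F, n) = -F/3
-2771 + S(U(-5), -7) = -2771 - sqrt(5 - 5)/3 = -2771 - sqrt(0)/3 = -2771 - 1/3*0 = -2771 + 0 = -2771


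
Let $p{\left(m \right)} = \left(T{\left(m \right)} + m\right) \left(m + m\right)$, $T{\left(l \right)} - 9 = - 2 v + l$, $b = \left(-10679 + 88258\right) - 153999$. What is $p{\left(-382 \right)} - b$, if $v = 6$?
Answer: $662408$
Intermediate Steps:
$b = -76420$ ($b = 77579 - 153999 = -76420$)
$T{\left(l \right)} = -3 + l$ ($T{\left(l \right)} = 9 + \left(\left(-2\right) 6 + l\right) = 9 + \left(-12 + l\right) = -3 + l$)
$p{\left(m \right)} = 2 m \left(-3 + 2 m\right)$ ($p{\left(m \right)} = \left(\left(-3 + m\right) + m\right) \left(m + m\right) = \left(-3 + 2 m\right) 2 m = 2 m \left(-3 + 2 m\right)$)
$p{\left(-382 \right)} - b = 2 \left(-382\right) \left(-3 + 2 \left(-382\right)\right) - -76420 = 2 \left(-382\right) \left(-3 - 764\right) + 76420 = 2 \left(-382\right) \left(-767\right) + 76420 = 585988 + 76420 = 662408$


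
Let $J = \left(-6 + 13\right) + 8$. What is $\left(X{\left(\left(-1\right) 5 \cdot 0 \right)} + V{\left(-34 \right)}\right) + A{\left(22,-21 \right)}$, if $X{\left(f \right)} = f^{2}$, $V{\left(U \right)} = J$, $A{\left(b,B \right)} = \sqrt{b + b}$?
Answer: $15 + 2 \sqrt{11} \approx 21.633$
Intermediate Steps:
$J = 15$ ($J = 7 + 8 = 15$)
$A{\left(b,B \right)} = \sqrt{2} \sqrt{b}$ ($A{\left(b,B \right)} = \sqrt{2 b} = \sqrt{2} \sqrt{b}$)
$V{\left(U \right)} = 15$
$\left(X{\left(\left(-1\right) 5 \cdot 0 \right)} + V{\left(-34 \right)}\right) + A{\left(22,-21 \right)} = \left(\left(\left(-1\right) 5 \cdot 0\right)^{2} + 15\right) + \sqrt{2} \sqrt{22} = \left(\left(\left(-5\right) 0\right)^{2} + 15\right) + 2 \sqrt{11} = \left(0^{2} + 15\right) + 2 \sqrt{11} = \left(0 + 15\right) + 2 \sqrt{11} = 15 + 2 \sqrt{11}$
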